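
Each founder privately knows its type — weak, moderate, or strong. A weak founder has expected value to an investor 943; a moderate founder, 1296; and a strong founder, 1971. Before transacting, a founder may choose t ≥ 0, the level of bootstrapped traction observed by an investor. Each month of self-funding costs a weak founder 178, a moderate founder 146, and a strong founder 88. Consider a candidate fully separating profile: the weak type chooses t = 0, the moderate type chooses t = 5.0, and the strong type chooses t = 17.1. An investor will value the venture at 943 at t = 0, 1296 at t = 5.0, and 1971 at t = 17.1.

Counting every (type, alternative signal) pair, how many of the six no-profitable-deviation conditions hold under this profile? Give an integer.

3

Weak (own payoff 943): to t=5.0 gives 1296 − 178×5.0 = 406 → no gain ✓; to t=17.1 gives 1971 − 178×17.1 = -1072.8 → no gain ✓.
Moderate (own payoff 1296 − 146×5.0 = 566): to t=0 gives 943 → profitable ✗; to t=17.1 gives 1971 − 146×17.1 = -525.6 → no gain ✓.
Strong (own payoff 1971 − 88×17.1 = 466.2): to t=0 gives 943 → profitable ✗; to t=5.0 gives 1296 − 88×5.0 = 856 → profitable ✗.
3 of the 6 constraints hold; not an equilibrium.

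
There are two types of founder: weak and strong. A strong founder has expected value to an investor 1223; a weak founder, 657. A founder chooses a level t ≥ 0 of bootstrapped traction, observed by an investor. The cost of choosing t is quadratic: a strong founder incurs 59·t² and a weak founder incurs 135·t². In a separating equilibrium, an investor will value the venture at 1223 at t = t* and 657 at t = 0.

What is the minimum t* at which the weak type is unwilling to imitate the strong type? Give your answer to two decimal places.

2.05

The weak type at t = 0 receives 657; imitating at t* yields 1223 − 135·t*².
Indifference: 657 = 1223 − 135·t*², so t*² = (1223 − 657) / 135 ≈ 4.1926.
t* = √4.1926 ≈ 2.05.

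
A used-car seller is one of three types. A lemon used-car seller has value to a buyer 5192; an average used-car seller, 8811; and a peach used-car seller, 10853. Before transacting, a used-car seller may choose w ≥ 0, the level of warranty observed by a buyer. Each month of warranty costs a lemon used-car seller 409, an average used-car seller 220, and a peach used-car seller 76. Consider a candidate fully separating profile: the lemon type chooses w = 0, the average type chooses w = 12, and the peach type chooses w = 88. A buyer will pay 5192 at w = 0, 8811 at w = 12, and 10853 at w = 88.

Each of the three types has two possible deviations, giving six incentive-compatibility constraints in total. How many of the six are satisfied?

Peach (own payoff 10853 − 76×88 = 4165): to w=0 gives 5192 → profitable ✗; to w=12 gives 8811 − 76×12 = 7899 → profitable ✗.
Average (own payoff 8811 − 220×12 = 6171): to w=0 gives 5192 → no gain ✓; to w=88 gives 10853 − 220×88 = -8507 → no gain ✓.
Lemon (own payoff 5192): to w=12 gives 8811 − 409×12 = 3903 → no gain ✓; to w=88 gives 10853 − 409×88 = -25139 → no gain ✓.
4 of the 6 constraints hold; not an equilibrium.

4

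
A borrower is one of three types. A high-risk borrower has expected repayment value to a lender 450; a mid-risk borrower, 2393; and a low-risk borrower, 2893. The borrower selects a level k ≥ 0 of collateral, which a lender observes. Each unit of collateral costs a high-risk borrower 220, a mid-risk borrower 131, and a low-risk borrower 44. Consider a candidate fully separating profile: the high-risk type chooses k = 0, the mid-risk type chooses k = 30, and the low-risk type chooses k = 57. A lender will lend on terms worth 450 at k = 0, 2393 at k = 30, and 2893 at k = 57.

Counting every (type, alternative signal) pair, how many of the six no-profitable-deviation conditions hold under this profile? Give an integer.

Low-risk (own payoff 2893 − 44×57 = 385): to k=0 gives 450 → profitable ✗; to k=30 gives 2393 − 44×30 = 1073 → profitable ✗.
High-risk (own payoff 450): to k=30 gives 2393 − 220×30 = -4207 → no gain ✓; to k=57 gives 2893 − 220×57 = -9647 → no gain ✓.
Mid-risk (own payoff 2393 − 131×30 = -1537): to k=0 gives 450 → profitable ✗; to k=57 gives 2893 − 131×57 = -4574 → no gain ✓.
3 of the 6 constraints hold; not an equilibrium.

3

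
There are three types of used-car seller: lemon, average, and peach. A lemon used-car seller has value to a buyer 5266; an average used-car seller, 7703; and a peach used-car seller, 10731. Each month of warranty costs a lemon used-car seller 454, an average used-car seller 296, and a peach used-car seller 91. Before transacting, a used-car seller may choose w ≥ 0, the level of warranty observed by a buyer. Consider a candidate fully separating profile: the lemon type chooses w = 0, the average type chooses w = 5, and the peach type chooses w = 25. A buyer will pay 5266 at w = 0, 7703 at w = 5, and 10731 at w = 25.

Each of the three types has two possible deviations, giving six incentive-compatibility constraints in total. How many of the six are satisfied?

5

Lemon (own payoff 5266): to w=5 gives 7703 − 454×5 = 5433 → profitable ✗; to w=25 gives 10731 − 454×25 = -619 → no gain ✓.
Peach (own payoff 10731 − 91×25 = 8456): to w=0 gives 5266 → no gain ✓; to w=5 gives 7703 − 91×5 = 7248 → no gain ✓.
Average (own payoff 7703 − 296×5 = 6223): to w=0 gives 5266 → no gain ✓; to w=25 gives 10731 − 296×25 = 3331 → no gain ✓.
5 of the 6 constraints hold; not an equilibrium.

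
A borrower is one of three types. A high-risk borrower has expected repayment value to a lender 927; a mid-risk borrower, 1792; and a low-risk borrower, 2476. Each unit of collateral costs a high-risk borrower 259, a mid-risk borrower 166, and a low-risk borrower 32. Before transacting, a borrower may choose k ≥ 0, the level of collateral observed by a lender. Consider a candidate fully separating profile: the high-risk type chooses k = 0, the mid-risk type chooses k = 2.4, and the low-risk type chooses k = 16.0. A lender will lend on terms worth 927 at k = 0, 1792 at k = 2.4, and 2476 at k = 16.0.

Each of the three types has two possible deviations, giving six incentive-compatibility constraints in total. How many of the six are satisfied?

High-risk (own payoff 927): to k=2.4 gives 1792 − 259×2.4 = 1170.4 → profitable ✗; to k=16.0 gives 2476 − 259×16.0 = -1668 → no gain ✓.
Mid-risk (own payoff 1792 − 166×2.4 = 1393.6): to k=0 gives 927 → no gain ✓; to k=16.0 gives 2476 − 166×16.0 = -180 → no gain ✓.
Low-risk (own payoff 2476 − 32×16.0 = 1964): to k=0 gives 927 → no gain ✓; to k=2.4 gives 1792 − 32×2.4 = 1715.2 → no gain ✓.
5 of the 6 constraints hold; not an equilibrium.

5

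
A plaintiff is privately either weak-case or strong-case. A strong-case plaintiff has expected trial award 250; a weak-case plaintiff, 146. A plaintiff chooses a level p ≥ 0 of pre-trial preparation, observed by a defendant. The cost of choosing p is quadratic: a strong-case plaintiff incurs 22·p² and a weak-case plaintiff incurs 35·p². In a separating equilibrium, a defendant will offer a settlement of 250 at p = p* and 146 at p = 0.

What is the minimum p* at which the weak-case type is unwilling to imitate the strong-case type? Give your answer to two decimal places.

1.72

The weak-case type at p = 0 receives 146; imitating at p* yields 250 − 35·p*².
Indifference: 146 = 250 − 35·p*², so p*² = (250 − 146) / 35 ≈ 2.9714.
p* = √2.9714 ≈ 1.72.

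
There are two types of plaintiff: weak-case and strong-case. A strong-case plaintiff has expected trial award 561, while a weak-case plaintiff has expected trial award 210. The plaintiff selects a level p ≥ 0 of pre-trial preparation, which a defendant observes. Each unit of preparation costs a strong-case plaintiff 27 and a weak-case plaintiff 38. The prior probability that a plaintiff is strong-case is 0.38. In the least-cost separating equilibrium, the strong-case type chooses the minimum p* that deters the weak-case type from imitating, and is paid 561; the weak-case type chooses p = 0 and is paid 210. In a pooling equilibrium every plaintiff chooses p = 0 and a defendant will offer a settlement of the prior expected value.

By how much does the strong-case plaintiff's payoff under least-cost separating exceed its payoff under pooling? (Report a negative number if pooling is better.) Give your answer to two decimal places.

Least-cost separating signal: p* solves 210 = 561 − 38·p*, so p* = (561 − 210)/38 ≈ 9.2368.
Strong-case type's separating payoff: 561 − 27 × p* = 561 − 27 × (561 − 210)/38 = 561 − 9477/38 ≈ 311.6053.
Pooling payoff: 0.38 × 561 + 0.62 × 210 = 343.38.
Difference: 311.6053 − 343.38 = -31.7747, i.e. -31.77 to two decimal places.
The strong-case type would prefer the pooling outcome.

-31.77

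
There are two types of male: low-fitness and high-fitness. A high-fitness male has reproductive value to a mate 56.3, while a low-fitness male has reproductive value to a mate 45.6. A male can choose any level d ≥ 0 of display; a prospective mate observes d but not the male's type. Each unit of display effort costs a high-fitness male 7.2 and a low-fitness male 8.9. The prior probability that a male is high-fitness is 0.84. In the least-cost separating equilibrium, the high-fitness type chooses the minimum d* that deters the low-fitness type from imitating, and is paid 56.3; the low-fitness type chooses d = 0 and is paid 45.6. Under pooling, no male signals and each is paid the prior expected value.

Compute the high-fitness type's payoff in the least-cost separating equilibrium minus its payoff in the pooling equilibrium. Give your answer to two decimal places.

Least-cost separating signal: d* solves 45.6 = 56.3 − 8.9·d*, so d* = (56.3 − 45.6)/8.9 ≈ 1.2022.
High-fitness type's separating payoff: 56.3 − 7.2 × d* = 56.3 − 7.2 × (56.3 − 45.6)/8.9 = 56.3 − 77.04/8.9 ≈ 47.6438.
Pooling payoff: 0.84 × 56.3 + 0.16 × 45.6 = 54.588.
Difference: 47.6438 − 54.588 = -6.9442, i.e. -6.94 to two decimal places.
The high-fitness type would prefer the pooling outcome.

-6.94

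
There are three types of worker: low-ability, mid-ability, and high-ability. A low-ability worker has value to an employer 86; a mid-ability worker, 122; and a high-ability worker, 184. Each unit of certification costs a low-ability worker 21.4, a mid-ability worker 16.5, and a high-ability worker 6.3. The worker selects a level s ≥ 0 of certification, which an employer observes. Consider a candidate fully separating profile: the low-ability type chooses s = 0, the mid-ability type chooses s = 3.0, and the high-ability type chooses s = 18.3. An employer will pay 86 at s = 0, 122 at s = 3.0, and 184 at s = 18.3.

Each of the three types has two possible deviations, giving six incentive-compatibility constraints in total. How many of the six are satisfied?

3

High-ability (own payoff 184 − 6.3×18.3 = 68.71): to s=0 gives 86 → profitable ✗; to s=3.0 gives 122 − 6.3×3.0 = 103.1 → profitable ✗.
Mid-ability (own payoff 122 − 16.5×3.0 = 72.5): to s=0 gives 86 → profitable ✗; to s=18.3 gives 184 − 16.5×18.3 = -117.95 → no gain ✓.
Low-ability (own payoff 86): to s=3.0 gives 122 − 21.4×3.0 = 57.8 → no gain ✓; to s=18.3 gives 184 − 21.4×18.3 = -207.62 → no gain ✓.
3 of the 6 constraints hold; not an equilibrium.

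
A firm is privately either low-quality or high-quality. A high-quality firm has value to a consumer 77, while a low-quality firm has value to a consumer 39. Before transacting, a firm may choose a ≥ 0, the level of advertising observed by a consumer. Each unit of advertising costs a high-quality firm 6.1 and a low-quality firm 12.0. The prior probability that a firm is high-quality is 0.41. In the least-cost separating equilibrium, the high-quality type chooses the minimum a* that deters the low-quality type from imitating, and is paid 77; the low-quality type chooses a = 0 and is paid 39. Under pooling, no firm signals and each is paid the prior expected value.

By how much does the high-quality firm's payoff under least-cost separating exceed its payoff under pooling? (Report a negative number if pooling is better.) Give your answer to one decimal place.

Least-cost separating signal: a* solves 39 = 77 − 12.0·a*, so a* = (77 − 39)/12.0 ≈ 3.1667.
High-quality type's separating payoff: 77 − 6.1 × a* = 77 − 6.1 × (77 − 39)/12.0 = 77 − 231.8/12.0 ≈ 57.683.
Pooling payoff: 0.41 × 77 + 0.59 × 39 = 54.58.
Difference: 57.683 − 54.58 = 3.103, i.e. 3.1 to one decimal place.
The high-quality type prefers to separate.

3.1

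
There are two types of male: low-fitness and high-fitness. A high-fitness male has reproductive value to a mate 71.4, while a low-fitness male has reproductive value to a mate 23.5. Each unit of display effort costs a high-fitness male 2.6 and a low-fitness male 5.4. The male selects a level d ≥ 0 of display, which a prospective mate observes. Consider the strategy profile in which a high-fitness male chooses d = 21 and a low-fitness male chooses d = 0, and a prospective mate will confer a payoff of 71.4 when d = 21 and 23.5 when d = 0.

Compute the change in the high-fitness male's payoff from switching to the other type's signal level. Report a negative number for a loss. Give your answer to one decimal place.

6.7

Playing d = 21 the high-fitness male receives 71.4 − 2.6 × 21 = 16.8.
Deviating to d = 0 yields 23.5 instead.
Gain from deviating: 23.5 − 16.8 = 6.7.
The gain is positive, so the high-fitness type's incentive-compatibility constraint is violated — this profile is not a separating equilibrium.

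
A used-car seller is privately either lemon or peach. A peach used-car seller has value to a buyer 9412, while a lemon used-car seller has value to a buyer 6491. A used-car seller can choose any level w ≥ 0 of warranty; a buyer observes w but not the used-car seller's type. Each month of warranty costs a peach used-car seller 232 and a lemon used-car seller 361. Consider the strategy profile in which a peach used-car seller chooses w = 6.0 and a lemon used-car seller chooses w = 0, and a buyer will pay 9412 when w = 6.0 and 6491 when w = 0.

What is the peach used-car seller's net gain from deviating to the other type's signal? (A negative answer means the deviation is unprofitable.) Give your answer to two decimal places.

-1529.00

Playing w = 6.0 the peach used-car seller receives 9412 − 232 × 6.0 = 8020.
Deviating to w = 0 yields 6491 instead.
Gain from deviating: 6491 − 8020 = -1529.00.
The gain is negative, so the peach type's incentive-compatibility constraint is satisfied.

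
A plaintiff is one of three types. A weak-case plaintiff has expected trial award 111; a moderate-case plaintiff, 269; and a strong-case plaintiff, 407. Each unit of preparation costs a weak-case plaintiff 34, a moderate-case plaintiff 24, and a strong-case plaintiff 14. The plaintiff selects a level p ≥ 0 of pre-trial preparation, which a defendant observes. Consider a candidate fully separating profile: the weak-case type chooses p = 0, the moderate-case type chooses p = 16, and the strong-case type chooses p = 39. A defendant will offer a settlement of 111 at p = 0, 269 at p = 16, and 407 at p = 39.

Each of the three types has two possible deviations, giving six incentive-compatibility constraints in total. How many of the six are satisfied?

3

Moderate-case (own payoff 269 − 24×16 = -115): to p=0 gives 111 → profitable ✗; to p=39 gives 407 − 24×39 = -529 → no gain ✓.
Strong-case (own payoff 407 − 14×39 = -139): to p=0 gives 111 → profitable ✗; to p=16 gives 269 − 14×16 = 45 → profitable ✗.
Weak-case (own payoff 111): to p=16 gives 269 − 34×16 = -275 → no gain ✓; to p=39 gives 407 − 34×39 = -919 → no gain ✓.
3 of the 6 constraints hold; not an equilibrium.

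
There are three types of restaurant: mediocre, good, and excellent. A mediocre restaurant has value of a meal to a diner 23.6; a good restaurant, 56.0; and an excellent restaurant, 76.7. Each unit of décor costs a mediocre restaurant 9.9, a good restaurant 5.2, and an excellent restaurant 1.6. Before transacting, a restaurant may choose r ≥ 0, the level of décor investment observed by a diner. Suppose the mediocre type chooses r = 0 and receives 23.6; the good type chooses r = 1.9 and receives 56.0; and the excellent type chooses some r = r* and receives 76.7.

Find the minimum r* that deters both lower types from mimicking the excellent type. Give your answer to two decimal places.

Mediocre type (on-path payoff 23.6) won't mimic when 23.6 ≥ 76.7 − 9.9·r*, i.e. r* ≥ 5.36.
Good type (on-path payoff 56.0 − 5.2×1.9 = 46.12) won't mimic when 46.12 ≥ 76.7 − 5.2·r*, i.e. r* ≥ 5.88.
Both must hold, so r* = max(5.36, 5.88) = 5.88. The good type's constraint binds.

5.88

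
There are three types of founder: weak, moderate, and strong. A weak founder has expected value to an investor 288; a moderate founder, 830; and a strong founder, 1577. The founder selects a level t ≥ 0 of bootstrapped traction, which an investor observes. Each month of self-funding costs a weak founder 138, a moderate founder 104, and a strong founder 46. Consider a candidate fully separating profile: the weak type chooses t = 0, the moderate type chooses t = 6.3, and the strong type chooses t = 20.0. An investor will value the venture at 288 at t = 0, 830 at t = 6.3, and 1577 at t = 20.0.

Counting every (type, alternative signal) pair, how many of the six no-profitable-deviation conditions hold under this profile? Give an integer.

Strong (own payoff 1577 − 46×20.0 = 657): to t=0 gives 288 → no gain ✓; to t=6.3 gives 830 − 46×6.3 = 540.2 → no gain ✓.
Moderate (own payoff 830 − 104×6.3 = 174.8): to t=0 gives 288 → profitable ✗; to t=20.0 gives 1577 − 104×20.0 = -503 → no gain ✓.
Weak (own payoff 288): to t=6.3 gives 830 − 138×6.3 = -39.4 → no gain ✓; to t=20.0 gives 1577 − 138×20.0 = -1183 → no gain ✓.
5 of the 6 constraints hold; not an equilibrium.

5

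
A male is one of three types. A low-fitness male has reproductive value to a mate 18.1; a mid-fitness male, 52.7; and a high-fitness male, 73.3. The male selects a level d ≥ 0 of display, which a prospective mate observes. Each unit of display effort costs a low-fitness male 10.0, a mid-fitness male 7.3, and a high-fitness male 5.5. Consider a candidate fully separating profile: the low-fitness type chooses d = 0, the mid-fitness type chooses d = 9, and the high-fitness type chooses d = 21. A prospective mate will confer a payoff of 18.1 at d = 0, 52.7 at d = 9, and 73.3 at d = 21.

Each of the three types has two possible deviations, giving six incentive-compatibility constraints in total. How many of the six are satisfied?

3

Low-fitness (own payoff 18.1): to d=9 gives 52.7 − 10.0×9 = -37.3 → no gain ✓; to d=21 gives 73.3 − 10.0×21 = -136.7 → no gain ✓.
High-fitness (own payoff 73.3 − 5.5×21 = -42.2): to d=0 gives 18.1 → profitable ✗; to d=9 gives 52.7 − 5.5×9 = 3.2 → profitable ✗.
Mid-fitness (own payoff 52.7 − 7.3×9 = -13): to d=0 gives 18.1 → profitable ✗; to d=21 gives 73.3 − 7.3×21 = -80 → no gain ✓.
3 of the 6 constraints hold; not an equilibrium.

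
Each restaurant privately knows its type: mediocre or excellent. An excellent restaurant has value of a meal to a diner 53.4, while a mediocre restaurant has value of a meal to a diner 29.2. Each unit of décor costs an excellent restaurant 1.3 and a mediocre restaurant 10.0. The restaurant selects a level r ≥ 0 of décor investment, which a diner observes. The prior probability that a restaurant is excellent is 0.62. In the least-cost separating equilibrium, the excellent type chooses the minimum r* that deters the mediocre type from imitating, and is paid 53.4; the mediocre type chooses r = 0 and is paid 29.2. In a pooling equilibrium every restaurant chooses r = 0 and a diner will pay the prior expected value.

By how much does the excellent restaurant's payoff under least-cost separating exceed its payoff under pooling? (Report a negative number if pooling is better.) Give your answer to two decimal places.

6.05

Least-cost separating signal: r* solves 29.2 = 53.4 − 10.0·r*, so r* = (53.4 − 29.2)/10.0 = 2.42.
Excellent type's separating payoff: 53.4 − 1.3 × r* = 53.4 − 1.3 × (53.4 − 29.2)/10.0 = 53.4 − 31.46/10.0 = 50.254.
Pooling payoff: 0.62 × 53.4 + 0.38 × 29.2 = 44.204.
Difference: 50.254 − 44.204 = 6.05.
The excellent type prefers to separate.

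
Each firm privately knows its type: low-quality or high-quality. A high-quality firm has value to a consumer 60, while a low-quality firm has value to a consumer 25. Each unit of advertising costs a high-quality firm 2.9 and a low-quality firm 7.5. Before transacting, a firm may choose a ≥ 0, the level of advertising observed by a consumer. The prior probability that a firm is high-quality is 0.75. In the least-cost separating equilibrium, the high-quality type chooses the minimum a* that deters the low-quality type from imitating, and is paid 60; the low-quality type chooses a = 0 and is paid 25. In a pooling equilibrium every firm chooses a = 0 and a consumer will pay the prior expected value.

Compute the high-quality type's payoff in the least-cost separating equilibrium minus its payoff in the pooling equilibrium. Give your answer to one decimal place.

Least-cost separating signal: a* solves 25 = 60 − 7.5·a*, so a* = (60 − 25)/7.5 ≈ 4.6667.
High-quality type's separating payoff: 60 − 2.9 × a* = 60 − 2.9 × (60 − 25)/7.5 = 60 − 101.5/7.5 ≈ 46.467.
Pooling payoff: 0.75 × 60 + 0.25 × 25 = 51.25.
Difference: 46.467 − 51.25 = -4.783, i.e. -4.8 to one decimal place.
The high-quality type would prefer the pooling outcome.

-4.8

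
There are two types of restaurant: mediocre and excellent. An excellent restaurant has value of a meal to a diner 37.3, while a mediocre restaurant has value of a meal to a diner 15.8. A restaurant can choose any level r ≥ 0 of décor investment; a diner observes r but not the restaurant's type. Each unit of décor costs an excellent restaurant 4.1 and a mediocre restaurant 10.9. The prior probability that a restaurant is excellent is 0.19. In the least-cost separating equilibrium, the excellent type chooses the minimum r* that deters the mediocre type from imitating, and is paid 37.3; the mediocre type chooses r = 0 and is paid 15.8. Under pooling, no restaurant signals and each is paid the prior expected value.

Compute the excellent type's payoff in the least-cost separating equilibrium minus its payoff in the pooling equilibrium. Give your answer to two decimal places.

9.33

Least-cost separating signal: r* solves 15.8 = 37.3 − 10.9·r*, so r* = (37.3 − 15.8)/10.9 ≈ 1.9725.
Excellent type's separating payoff: 37.3 − 4.1 × r* = 37.3 − 4.1 × (37.3 − 15.8)/10.9 = 37.3 − 88.15/10.9 ≈ 29.2128.
Pooling payoff: 0.19 × 37.3 + 0.81 × 15.8 = 19.885.
Difference: 29.2128 − 19.885 = 9.3278, i.e. 9.33 to two decimal places.
The excellent type prefers to separate.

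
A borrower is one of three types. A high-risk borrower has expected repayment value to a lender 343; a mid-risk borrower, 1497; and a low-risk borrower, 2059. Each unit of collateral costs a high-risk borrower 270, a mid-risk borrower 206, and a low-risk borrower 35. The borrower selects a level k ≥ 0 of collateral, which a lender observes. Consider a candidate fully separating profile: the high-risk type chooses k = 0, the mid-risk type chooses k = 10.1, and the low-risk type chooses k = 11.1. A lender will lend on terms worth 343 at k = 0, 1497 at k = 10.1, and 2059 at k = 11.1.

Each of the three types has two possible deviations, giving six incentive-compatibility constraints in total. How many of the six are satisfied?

Low-risk (own payoff 2059 − 35×11.1 = 1670.5): to k=0 gives 343 → no gain ✓; to k=10.1 gives 1497 − 35×10.1 = 1143.5 → no gain ✓.
High-risk (own payoff 343): to k=10.1 gives 1497 − 270×10.1 = -1230 → no gain ✓; to k=11.1 gives 2059 − 270×11.1 = -938 → no gain ✓.
Mid-risk (own payoff 1497 − 206×10.1 = -583.6): to k=0 gives 343 → profitable ✗; to k=11.1 gives 2059 − 206×11.1 = -227.6 → profitable ✗.
4 of the 6 constraints hold; not an equilibrium.

4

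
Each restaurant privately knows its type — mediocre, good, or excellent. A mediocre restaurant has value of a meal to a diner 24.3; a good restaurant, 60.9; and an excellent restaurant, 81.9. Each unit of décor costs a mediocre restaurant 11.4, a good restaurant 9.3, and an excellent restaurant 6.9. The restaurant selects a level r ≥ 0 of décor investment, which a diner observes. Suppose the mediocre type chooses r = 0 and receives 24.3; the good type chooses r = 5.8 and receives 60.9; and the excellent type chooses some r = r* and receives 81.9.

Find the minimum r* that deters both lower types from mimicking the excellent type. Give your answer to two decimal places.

8.06

Mediocre type (on-path payoff 24.3) won't mimic when 24.3 ≥ 81.9 − 11.4·r*, i.e. r* ≥ 5.05.
Good type (on-path payoff 60.9 − 9.3×5.8 = 6.96) won't mimic when 6.96 ≥ 81.9 − 9.3·r*, i.e. r* ≥ 8.06.
Both must hold, so r* = max(5.05, 8.06) = 8.06. The good type's constraint binds.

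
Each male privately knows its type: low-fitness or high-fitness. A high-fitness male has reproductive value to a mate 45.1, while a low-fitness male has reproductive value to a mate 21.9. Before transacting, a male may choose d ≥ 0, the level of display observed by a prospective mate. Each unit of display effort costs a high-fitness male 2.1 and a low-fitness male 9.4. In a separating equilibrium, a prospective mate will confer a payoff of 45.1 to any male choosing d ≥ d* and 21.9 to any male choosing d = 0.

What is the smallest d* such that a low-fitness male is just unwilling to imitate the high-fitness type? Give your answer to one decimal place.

2.5

A low-fitness male choosing d = 0 receives 21.9.
Imitating at d* instead would pay 45.1 at cost 9.4·d*, netting 45.1 − 9.4·d*.
Indifference: 21.9 = 45.1 − 9.4·d*, so d* = (45.1 − 21.9) / 9.4 ≈ 2.5.
At d* the low-fitness type's incentive constraint just binds; the high-fitness type strictly prefers d* since its per-unit cost is lower.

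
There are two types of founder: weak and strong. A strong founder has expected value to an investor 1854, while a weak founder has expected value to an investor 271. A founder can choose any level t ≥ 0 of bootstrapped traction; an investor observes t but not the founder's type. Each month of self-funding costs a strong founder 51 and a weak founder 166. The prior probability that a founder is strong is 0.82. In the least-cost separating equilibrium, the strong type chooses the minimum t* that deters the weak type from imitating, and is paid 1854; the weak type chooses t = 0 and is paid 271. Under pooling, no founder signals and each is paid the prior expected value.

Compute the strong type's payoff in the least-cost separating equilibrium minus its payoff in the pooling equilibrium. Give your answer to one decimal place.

Least-cost separating signal: t* solves 271 = 1854 − 166·t*, so t* = (1854 − 271)/166 ≈ 9.5361.
Strong type's separating payoff: 1854 − 51 × t* = 1854 − 51 × (1854 − 271)/166 = 1854 − 80733/166 ≈ 1367.657.
Pooling payoff: 0.82 × 1854 + 0.18 × 271 = 1569.06.
Difference: 1367.657 − 1569.06 = -201.403, i.e. -201.4 to one decimal place.
The strong type would prefer the pooling outcome.

-201.4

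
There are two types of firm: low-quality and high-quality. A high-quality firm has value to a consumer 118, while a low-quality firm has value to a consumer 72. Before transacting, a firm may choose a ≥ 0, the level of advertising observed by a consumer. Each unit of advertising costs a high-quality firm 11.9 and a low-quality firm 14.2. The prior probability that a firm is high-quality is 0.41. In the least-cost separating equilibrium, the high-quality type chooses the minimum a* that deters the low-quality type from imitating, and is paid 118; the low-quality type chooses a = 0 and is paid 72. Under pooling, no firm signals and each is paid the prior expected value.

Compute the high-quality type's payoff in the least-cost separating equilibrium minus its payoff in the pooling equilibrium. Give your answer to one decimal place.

Least-cost separating signal: a* solves 72 = 118 − 14.2·a*, so a* = (118 − 72)/14.2 ≈ 3.2394.
High-quality type's separating payoff: 118 − 11.9 × a* = 118 − 11.9 × (118 − 72)/14.2 = 118 − 547.4/14.2 ≈ 79.451.
Pooling payoff: 0.41 × 118 + 0.59 × 72 = 90.86.
Difference: 79.451 − 90.86 = -11.409, i.e. -11.4 to one decimal place.
The high-quality type would prefer the pooling outcome.

-11.4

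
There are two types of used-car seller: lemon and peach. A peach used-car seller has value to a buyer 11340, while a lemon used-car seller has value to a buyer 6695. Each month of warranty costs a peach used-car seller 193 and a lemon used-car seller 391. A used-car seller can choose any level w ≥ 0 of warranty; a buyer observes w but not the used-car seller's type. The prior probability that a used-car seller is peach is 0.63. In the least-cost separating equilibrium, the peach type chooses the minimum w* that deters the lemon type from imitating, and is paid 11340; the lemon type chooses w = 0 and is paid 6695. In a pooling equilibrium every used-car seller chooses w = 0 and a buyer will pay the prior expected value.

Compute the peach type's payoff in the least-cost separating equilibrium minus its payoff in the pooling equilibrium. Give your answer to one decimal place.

-574.2

Least-cost separating signal: w* solves 6695 = 11340 − 391·w*, so w* = (11340 − 6695)/391 ≈ 11.8798.
Peach type's separating payoff: 11340 − 193 × w* = 11340 − 193 × (11340 − 6695)/391 = 11340 − 896485/391 ≈ 9047.199.
Pooling payoff: 0.63 × 11340 + 0.37 × 6695 = 9621.35.
Difference: 9047.199 − 9621.35 = -574.151, i.e. -574.2 to one decimal place.
The peach type would prefer the pooling outcome.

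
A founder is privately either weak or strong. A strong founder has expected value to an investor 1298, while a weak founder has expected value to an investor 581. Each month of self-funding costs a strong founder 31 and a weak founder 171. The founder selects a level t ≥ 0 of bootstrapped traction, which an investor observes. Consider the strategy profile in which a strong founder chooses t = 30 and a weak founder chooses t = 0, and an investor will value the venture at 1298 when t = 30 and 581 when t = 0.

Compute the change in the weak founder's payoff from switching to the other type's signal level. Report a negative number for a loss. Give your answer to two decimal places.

-4413.00

Playing t = 0 the weak founder receives 581.
Deviating to t = 30 brings payment 1298 at cost 171 × 30 = 5130, netting -3832.
Gain from deviating: -3832 − 581 = -4413.00.
The gain is negative, so the weak type's incentive-compatibility constraint is satisfied.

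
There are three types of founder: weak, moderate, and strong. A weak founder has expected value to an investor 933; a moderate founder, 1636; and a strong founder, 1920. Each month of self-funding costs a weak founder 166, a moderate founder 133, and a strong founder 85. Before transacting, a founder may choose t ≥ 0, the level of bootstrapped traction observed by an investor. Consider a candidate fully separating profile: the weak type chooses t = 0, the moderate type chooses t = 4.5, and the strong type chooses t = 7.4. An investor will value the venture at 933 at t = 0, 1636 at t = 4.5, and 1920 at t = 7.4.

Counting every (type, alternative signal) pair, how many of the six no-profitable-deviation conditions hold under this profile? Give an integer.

6

Strong (own payoff 1920 − 85×7.4 = 1291): to t=0 gives 933 → no gain ✓; to t=4.5 gives 1636 − 85×4.5 = 1253.5 → no gain ✓.
Weak (own payoff 933): to t=4.5 gives 1636 − 166×4.5 = 889 → no gain ✓; to t=7.4 gives 1920 − 166×7.4 = 691.6 → no gain ✓.
Moderate (own payoff 1636 − 133×4.5 = 1037.5): to t=0 gives 933 → no gain ✓; to t=7.4 gives 1920 − 133×7.4 = 935.8 → no gain ✓.
6 of the 6 constraints hold; this profile is a separating equilibrium.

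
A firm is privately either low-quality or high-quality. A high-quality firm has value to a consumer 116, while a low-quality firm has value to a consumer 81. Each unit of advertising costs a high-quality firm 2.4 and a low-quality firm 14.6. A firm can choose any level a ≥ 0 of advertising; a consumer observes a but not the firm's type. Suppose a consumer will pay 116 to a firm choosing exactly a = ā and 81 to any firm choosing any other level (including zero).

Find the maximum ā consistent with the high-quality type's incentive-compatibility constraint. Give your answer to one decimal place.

Choosing ā yields the high-quality type 116 − 2.4·ā; choosing zero yields 81.
The high-quality type is indifferent at 116 − 2.4·ā = 81, i.e. ā = (116 − 81) / 2.4 ≈ 14.6.
For any ā above 14.6 the high-quality type would rather pool at zero, so separation collapses.

14.6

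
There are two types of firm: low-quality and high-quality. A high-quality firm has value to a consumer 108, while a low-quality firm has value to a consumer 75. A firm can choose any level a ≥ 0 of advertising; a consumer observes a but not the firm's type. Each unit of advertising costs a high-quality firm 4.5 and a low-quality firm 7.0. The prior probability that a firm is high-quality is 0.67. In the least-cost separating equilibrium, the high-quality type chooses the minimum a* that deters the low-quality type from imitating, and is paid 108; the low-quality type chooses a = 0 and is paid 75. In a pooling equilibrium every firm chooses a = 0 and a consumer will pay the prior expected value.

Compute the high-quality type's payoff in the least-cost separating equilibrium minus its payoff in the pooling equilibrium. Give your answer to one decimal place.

-10.3

Least-cost separating signal: a* solves 75 = 108 − 7.0·a*, so a* = (108 − 75)/7.0 ≈ 4.7143.
High-quality type's separating payoff: 108 − 4.5 × a* = 108 − 4.5 × (108 − 75)/7.0 = 108 − 148.5/7.0 ≈ 86.786.
Pooling payoff: 0.67 × 108 + 0.33 × 75 = 97.11.
Difference: 86.786 − 97.11 = -10.324, i.e. -10.3 to one decimal place.
The high-quality type would prefer the pooling outcome.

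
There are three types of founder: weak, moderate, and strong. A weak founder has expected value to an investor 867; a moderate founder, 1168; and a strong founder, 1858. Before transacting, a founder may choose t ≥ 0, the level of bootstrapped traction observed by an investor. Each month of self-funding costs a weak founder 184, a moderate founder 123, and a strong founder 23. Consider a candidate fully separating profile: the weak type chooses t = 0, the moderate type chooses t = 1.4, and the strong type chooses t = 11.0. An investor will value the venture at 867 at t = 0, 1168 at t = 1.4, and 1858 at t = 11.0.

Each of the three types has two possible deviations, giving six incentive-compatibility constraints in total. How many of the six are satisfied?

Strong (own payoff 1858 − 23×11.0 = 1605): to t=0 gives 867 → no gain ✓; to t=1.4 gives 1168 − 23×1.4 = 1135.8 → no gain ✓.
Weak (own payoff 867): to t=1.4 gives 1168 − 184×1.4 = 910.4 → profitable ✗; to t=11.0 gives 1858 − 184×11.0 = -166 → no gain ✓.
Moderate (own payoff 1168 − 123×1.4 = 995.8): to t=0 gives 867 → no gain ✓; to t=11.0 gives 1858 − 123×11.0 = 505 → no gain ✓.
5 of the 6 constraints hold; not an equilibrium.

5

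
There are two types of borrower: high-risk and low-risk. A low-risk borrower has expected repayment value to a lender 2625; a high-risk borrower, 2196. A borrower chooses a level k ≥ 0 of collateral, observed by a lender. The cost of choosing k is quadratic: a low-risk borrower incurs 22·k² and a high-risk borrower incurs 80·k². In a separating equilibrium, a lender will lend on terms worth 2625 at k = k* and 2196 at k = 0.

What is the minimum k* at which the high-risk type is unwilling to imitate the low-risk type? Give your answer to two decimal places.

The high-risk type at k = 0 receives 2196; imitating at k* yields 2625 − 80·k*².
Indifference: 2196 = 2625 − 80·k*², so k*² = (2625 − 2196) / 80 = 5.3625.
k* = √5.3625 ≈ 2.32.

2.32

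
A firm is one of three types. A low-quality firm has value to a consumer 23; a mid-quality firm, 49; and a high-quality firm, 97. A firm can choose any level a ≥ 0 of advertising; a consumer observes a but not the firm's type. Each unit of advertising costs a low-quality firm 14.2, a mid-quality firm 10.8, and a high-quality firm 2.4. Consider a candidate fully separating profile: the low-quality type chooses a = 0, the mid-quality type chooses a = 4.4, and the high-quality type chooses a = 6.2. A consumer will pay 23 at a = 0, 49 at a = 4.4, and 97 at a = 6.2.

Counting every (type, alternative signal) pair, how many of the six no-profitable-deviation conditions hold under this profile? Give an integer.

4

Mid-quality (own payoff 49 − 10.8×4.4 = 1.48): to a=0 gives 23 → profitable ✗; to a=6.2 gives 97 − 10.8×6.2 = 30.04 → profitable ✗.
High-quality (own payoff 97 − 2.4×6.2 = 82.12): to a=0 gives 23 → no gain ✓; to a=4.4 gives 49 − 2.4×4.4 = 38.44 → no gain ✓.
Low-quality (own payoff 23): to a=4.4 gives 49 − 14.2×4.4 = -13.48 → no gain ✓; to a=6.2 gives 97 − 14.2×6.2 = 8.96 → no gain ✓.
4 of the 6 constraints hold; not an equilibrium.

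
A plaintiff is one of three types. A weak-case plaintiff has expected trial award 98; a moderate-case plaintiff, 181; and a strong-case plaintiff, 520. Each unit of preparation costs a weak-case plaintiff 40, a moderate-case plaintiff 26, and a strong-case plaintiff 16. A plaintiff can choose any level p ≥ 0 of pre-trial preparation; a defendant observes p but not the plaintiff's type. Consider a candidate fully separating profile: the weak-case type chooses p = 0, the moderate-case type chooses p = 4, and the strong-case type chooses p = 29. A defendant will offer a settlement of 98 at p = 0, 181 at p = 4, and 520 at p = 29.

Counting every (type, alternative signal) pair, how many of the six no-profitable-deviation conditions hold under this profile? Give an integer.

Weak-case (own payoff 98): to p=4 gives 181 − 40×4 = 21 → no gain ✓; to p=29 gives 520 − 40×29 = -640 → no gain ✓.
Strong-case (own payoff 520 − 16×29 = 56): to p=0 gives 98 → profitable ✗; to p=4 gives 181 − 16×4 = 117 → profitable ✗.
Moderate-case (own payoff 181 − 26×4 = 77): to p=0 gives 98 → profitable ✗; to p=29 gives 520 − 26×29 = -234 → no gain ✓.
3 of the 6 constraints hold; not an equilibrium.

3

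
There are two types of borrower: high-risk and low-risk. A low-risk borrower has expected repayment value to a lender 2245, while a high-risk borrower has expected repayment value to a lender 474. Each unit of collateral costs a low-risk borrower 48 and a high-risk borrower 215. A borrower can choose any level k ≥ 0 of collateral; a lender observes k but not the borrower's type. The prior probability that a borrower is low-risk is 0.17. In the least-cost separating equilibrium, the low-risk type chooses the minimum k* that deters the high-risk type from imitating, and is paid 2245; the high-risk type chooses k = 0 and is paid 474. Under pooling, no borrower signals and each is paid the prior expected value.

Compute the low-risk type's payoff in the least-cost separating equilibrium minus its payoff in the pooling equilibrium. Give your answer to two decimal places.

1074.54

Least-cost separating signal: k* solves 474 = 2245 − 215·k*, so k* = (2245 − 474)/215 ≈ 8.2372.
Low-risk type's separating payoff: 2245 − 48 × k* = 2245 − 48 × (2245 − 474)/215 = 2245 − 85008/215 ≈ 1849.6140.
Pooling payoff: 0.17 × 2245 + 0.83 × 474 = 775.07.
Difference: 1849.6140 − 775.07 = 1074.544, i.e. 1074.54 to two decimal places.
The low-risk type prefers to separate.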